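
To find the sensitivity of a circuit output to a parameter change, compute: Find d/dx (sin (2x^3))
Chain rule: d/dx[sin(u)]=cos(u)·u' where u=2x^3
u'=6x^2

Answer: 6x^2·cos(2x^3)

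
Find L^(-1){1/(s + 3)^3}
L^(-1){1/(s-a)^n} = t^(n-1)·e^(at)/(n-1)!
Here a = -3, n = 3: t^2·e^(-3t)/2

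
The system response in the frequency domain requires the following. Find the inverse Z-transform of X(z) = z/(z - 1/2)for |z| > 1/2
Standard pair: z/(z-a) <-> a^n * u[n] for causal signals
With a = 1/2: x[n] = (1/2)^n * u[n]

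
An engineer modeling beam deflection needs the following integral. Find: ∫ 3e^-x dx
Since d/dx[e^-x]=- e^-x, we get -3e^-x + C

Answer: -3e^-x + C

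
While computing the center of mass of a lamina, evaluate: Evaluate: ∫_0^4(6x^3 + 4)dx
Step 1: Find antiderivative F(x)=(3/2)x^4 + 4x
Step 2: F(4) - F(0)=400 - (0)=400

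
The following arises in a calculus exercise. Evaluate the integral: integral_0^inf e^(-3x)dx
integral_0^inf e^(-3x) dx = [-1/3*e^(-3x)]_0^inf
= 0 - (-1/3) = 1/3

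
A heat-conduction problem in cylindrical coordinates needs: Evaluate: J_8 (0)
J_n(0)=0 for all n > 0 (Bessel function of first kind)
J_8(0)=0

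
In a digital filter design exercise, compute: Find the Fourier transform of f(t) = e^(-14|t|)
Using the standard pair: F{e^(-a|t|)} = 2a/(a^2+omega^2)
With a = 14: F(omega) = 28/(196+omega^2)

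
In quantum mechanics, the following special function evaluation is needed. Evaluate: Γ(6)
Γ(n) = (n-1)! for positive integers
Γ(6) = 5! = 120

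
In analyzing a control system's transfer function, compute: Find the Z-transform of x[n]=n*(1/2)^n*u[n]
Using the property Z{n * a^n * u[n]} = az/(z-a)^2
With a = 1/2: X(z) = (1/2)z/(z - 1/2)^2, |z| > 1/2

Answer: (1/2)z/(z - 1/2)^2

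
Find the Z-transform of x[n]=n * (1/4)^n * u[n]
Using the property Z{n*a^n*u[n]} = az/(z-a)^2
With a = 1/4: X(z) = (1/4)z/(z - 1/4)^2, |z| > 1/4

Answer: (1/4)z/(z - 1/4)^2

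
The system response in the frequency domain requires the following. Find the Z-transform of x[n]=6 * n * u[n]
Z{n*u[n]}=z/(z-1)^2
By linearity: Z{6*n*u[n]}=6z/(z-1)^2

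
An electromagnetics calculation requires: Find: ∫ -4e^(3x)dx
Since d/dx[e^(3x)] = 3e^(3x), we get -4/3 e^(3x) + C

Answer: (-4/3)e^(3x) + C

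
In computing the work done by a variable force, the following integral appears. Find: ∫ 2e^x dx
Since d/dx[e^x]=+e^x, we get 2e^x+C

Answer: 2e^x+C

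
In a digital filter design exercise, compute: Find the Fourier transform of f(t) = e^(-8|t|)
Using the standard pair: F{e^(-a|t|)} = 2a/(a^2 + omega^2)
With a = 8: F(omega) = 16/(64 + omega^2)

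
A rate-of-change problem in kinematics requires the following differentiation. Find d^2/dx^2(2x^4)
Apply power rule 2 times:
d^1: 8x^3
d^2: 24x^2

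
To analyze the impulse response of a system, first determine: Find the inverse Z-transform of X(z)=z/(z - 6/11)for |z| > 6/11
Standard pair: z/(z-a) <-> a^n*u[n] for causal signals
With a=6/11: x[n]=(6/11)^n*u[n]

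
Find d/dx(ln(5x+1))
Chain rule: d/dx[ln(u)] = u'/u where u = 5x + 1
u' = 5

Answer: (5)/(5x + 1)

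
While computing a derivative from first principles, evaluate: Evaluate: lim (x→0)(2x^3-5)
Polynomial is continuous, so substitute x=0:
2·0^3 - 5=-5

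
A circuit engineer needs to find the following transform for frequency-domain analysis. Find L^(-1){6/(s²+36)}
L^(-1){w/(s²+w²)} = sin(wt)
Here w = 6

Answer: sin(6t)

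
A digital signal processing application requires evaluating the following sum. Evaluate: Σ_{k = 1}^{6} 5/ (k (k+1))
Partial fractions: 5/(k(k+1)) = 5/k - 5/(k+1)
Telescoping sum: 5(1-1/7) = 5·6/7

Answer: 30/7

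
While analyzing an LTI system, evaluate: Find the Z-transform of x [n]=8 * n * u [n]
Z{n*u[n]} = z/(z-1)^2
By linearity: Z{8*n*u[n]} = 8z/(z-1)^2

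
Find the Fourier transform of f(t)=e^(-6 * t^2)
The Fourier transform of a Gaussian e^(-a*t^2) is sqrt(pi/a)*e^(-omega^2/(4a)).
With a=6: F(omega)=sqrt(pi/6)*e^(-omega^2/24)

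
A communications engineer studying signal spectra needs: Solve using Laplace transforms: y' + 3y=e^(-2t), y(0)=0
Take L: sY - 0+3Y=1/(s+2)
Y(s+3)=1/(s+2)+0
Y=1/((s+2)(s+3))+0/(s+3)
Partial fractions: 1/((s+2)(s+3))=1/(s+2)-1/(s+3)
So Y=1/(s+2)-1/(s+3)
Inverse Laplace transform (L^(-1){1/(s+2)}=e^(-2t), L^(-1){1/(s+3)}=e^(-3t)):

Answer: y(t)=1·e^(-2t) - e^(-3t)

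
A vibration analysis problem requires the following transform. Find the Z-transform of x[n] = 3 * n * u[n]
Z{n * u[n]}=z/(z-1)^2
By linearity: Z{3 * n * u[n]}=3z/(z-1)^2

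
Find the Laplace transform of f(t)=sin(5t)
L{sin(wt)}=w/(s²+w²)
L{sin(5t)}=5/(s²+25)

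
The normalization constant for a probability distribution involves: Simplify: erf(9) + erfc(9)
By definition erfc(x)=1 - erf(x)
erf(9) + erfc(9)=erf(9) + 1 - erf(9)=1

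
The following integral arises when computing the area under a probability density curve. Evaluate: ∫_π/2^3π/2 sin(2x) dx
Antiderivative: -cos(2x)/2
Evaluate at bounds: [-cos(2·3π/2)/2] - [-cos(2·π/2)/2]
= (-(-1) + (-1))/2 = 0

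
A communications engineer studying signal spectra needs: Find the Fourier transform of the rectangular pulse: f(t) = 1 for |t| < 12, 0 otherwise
F(omega) = integral from -12 to 12 of e^(-j * omega * t) dt
= 2 * sin(12 * omega)/omega = 24 * sinc(12 * omega/pi)

Answer: 2 * sin(12 * omega)/omega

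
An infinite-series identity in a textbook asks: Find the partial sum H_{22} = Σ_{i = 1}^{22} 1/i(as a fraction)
H_22=1+1/2+1/3+...+1/22
=19093197/5173168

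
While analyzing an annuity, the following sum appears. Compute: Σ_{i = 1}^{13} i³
Using formula: Σ i^3 = [n(n + 1)/2]² = [13·14/2]² = 8281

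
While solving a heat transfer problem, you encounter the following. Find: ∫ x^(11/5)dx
Power rule: ∫ x^(11/5) dx = x^(16/5)/(16/5)+C

Answer: (5/16)·x^(16/5)+C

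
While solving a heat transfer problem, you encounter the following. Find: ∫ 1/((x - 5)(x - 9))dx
Partial fractions: 1/((x-5)(x-9)) = A/(x-5) + B/(x-9)
A = -1/4, B = 1/4
∫ [-1/4· 1/(x-5) + 1/4· 1/(x-9)] dx
= (1/4)[ln|x-9| - ln|x-5|] + C

Answer: (1/4)·ln|(x-9)/(x-5)| + C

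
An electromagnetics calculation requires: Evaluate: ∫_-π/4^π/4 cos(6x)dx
Antiderivative: sin(6x)/6
Evaluate at bounds: [sin(6·π/4)/6] - [sin(6·-π/4)/6]
=((-1) - (1))/6=-1/3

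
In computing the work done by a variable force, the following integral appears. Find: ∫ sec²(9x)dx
Since d/dx[tan(9x)]=9sec²(9x), integral=tan(9x)/9+C

Answer: (1/9)tan(9x)+C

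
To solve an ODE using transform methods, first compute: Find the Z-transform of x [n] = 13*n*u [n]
Z{n*u[n]} = z/(z-1)^2
By linearity: Z{13*n*u[n]} = 13z/(z-1)^2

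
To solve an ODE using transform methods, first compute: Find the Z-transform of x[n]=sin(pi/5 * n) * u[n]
Z{sin(w0*n)*u[n]} = z*sin(w0)/(z^2 - 2z*cos(w0) + 1)
With w0 = pi/5: X(z) = z*sin(pi/5)/(z^2 - 2z*cos(pi/5) + 1)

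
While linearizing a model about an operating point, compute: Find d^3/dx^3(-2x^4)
Apply power rule 3 times:
d^1: -8x^3
d^2: -24x^2
d^3: -48x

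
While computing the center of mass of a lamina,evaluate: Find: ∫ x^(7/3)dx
Power rule: ∫ x^(7/3) dx=x^(10/3)/(10/3) + C

Answer: (3/10)·x^(10/3) + C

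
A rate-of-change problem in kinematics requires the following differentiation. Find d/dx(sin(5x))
Chain rule: d/dx[sin(u)] = cos(u)·u' where u = 5x
u' = 5

Answer: 5·cos(5x)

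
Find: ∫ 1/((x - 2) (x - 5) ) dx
Partial fractions: 1/((x-2)(x-5))=A/(x-2) + B/(x-5)
A=-1/3, B=1/3
∫ [-1/3· 1/(x-2) + 1/3· 1/(x-5)] dx
=(1/3)[ln|x-5| - ln|x-2|] + C

Answer: (1/3)·ln|(x-5)/(x-2)| + C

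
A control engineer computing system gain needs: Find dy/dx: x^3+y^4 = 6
Differentiate: 3x^2+4y^3·(dy/dx)=0
dy/dx=-3x^2/(4y^3)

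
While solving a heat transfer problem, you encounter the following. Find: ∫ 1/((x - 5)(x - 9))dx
Partial fractions: 1/((x-5)(x-9)) = A/(x-5) + B/(x-9)
A = -1/4, B = 1/4
∫ [-1/4· 1/(x-5) + 1/4· 1/(x-9)] dx
= (1/4)[ln|x-9| - ln|x-5|] + C

Answer: (1/4)·ln|(x-9)/(x-5)| + C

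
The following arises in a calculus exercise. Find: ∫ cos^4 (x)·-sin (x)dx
Let u = cos(x), du = -sin(x) dx
∫ u^4 du = u^5/5 + C

Answer: cos^5(x)/5 + C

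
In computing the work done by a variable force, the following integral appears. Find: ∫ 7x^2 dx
Using power rule: ∫ 7x^2 dx = 7/3 x^3+C = (7/3)x^3+C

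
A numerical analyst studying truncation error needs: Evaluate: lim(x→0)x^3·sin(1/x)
Squeeze theorem: -|x^3| ≤ x^3·sin(1/x) ≤ |x^3|
Since x^3 → 0 as x → 0, by squeeze theorem the limit is 0

Answer: 0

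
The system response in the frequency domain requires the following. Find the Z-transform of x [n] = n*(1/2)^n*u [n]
Using the property Z{n * a^n * u[n]}=az/(z-a)^2
With a=1/2: X(z)=(1/2)z/(z - 1/2)^2, |z| > 1/2

Answer: (1/2)z/(z - 1/2)^2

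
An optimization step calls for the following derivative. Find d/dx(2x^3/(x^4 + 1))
Quotient rule: (f/g)' = (f'g - fg')/g²
f = 2x^3, f' = 6x^2
g = x^4+1, g' = 4x^3

Answer: (6x^2·(x^4+1)-8x^6)/(x^4+1)²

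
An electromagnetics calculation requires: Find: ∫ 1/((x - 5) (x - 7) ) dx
Partial fractions: 1/((x-5)(x-7))=A/(x-5) + B/(x-7)
A=-1/2, B=1/2
∫ [-1/2· 1/(x-5) + 1/2· 1/(x-7)] dx
=(1/2)[ln|x-7| - ln|x-5|] + C

Answer: (1/2)·ln|(x-7)/(x-5)| + C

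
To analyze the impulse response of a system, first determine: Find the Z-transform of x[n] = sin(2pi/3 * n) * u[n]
Z{sin(w0 * n) * u[n]} = z * sin(w0)/(z^2 - 2z * cos(w0) + 1)
With w0 = 2pi/3: X(z) = z * sin(2pi/3)/(z^2 - 2z * cos(2pi/3) + 1)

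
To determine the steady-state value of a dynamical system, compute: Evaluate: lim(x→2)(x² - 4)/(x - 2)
Factor: (x² - 4) = (x-2)(x+2)
Cancel (x-2): lim(x→2) (x+2) = 4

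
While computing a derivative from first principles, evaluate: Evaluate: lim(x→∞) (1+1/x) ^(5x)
Rewrite as [(1 + 1/x)^x]^5.
lim(1 + 1/x)^x=e^1, so limit=(e^1)^5=e^5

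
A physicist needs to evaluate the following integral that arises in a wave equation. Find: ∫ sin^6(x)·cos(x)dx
Let u=sin(x), du=cos(x) dx
∫ u^6 du=u^7/7+C

Answer: sin^7(x)/7+C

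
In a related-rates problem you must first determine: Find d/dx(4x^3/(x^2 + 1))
Quotient rule: (f/g)' = (f'g - fg')/g²
f = 4x^3, f' = 12x^2
g = x^2+1, g' = 2x

Answer: (12x^2·(x^2+1)-8x^4)/(x^2+1)²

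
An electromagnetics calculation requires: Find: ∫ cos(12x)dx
Using substitution u=12x: ∫ cos(u) du/12=sin(u)/12+C

Answer: (1/12)sin(12x)+C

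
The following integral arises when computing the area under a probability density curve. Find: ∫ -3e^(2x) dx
Since d/dx[e^(2x)] = 2e^(2x), we get -3/2 e^(2x)+C

Answer: (-3/2)e^(2x)+C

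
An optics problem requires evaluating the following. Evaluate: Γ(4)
Γ(n)=(n-1)! for positive integers
Γ(4)=3!=6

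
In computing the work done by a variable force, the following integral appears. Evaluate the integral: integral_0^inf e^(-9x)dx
integral_0^inf e^(-9x) dx=[-1/9*e^(-9x)]_0^inf
=0 - (-1/9)=1/9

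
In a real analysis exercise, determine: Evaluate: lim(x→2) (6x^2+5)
Polynomial is continuous, so substitute x = 2:
6·2^2+5 = 29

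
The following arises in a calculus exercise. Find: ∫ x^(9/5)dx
Power rule: ∫ x^(9/5) dx=x^(14/5)/(14/5)+C

Answer: (5/14)·x^(14/5)+C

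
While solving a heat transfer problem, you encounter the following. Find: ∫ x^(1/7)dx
Power rule: ∫ x^(1/7) dx = x^(8/7)/(8/7) + C

Answer: (7/8)·x^(8/7) + C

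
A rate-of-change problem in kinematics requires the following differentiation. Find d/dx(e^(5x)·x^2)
Product rule: (fg)' = f'g+fg'
f = e^(5x), f' = 5·e^(5x)
g = x^2, g' = 2x

Answer: 5·e^(5x)·x^2+2·e^(5x)·x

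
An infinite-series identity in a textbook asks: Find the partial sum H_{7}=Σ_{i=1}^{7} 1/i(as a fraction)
H_7=1 + 1/2 + 1/3 + ... + 1/7
=363/140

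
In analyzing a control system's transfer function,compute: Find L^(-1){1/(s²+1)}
L^(-1){w/(s²+w²)} = sin(wt)
Here w = 1

Answer: sin(t)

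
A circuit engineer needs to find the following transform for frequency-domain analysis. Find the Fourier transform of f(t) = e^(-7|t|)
Using the standard pair: F{e^(-a|t|)} = 2a/(a^2+omega^2)
With a = 7: F(omega) = 14/(49+omega^2)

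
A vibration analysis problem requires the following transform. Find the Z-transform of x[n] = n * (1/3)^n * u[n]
Using the property Z{n * a^n * u[n]}=az/(z-a)^2
With a=1/3: X(z)=(1/3)z/(z - 1/3)^2, |z| > 1/3

Answer: (1/3)z/(z - 1/3)^2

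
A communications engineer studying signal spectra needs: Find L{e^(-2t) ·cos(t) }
First shifting: L{e^(at)f(t)} = F(s-a)
L{cos(t)} = s/(s² + 1)
Shift: (s + 2)/((s + 2)² + 1)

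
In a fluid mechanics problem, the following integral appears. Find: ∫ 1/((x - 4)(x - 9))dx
Partial fractions: 1/((x-4)(x-9))=A/(x-4) + B/(x-9)
A=-1/5, B=1/5
∫ [-1/5· 1/(x-4) + 1/5· 1/(x-9)] dx
=(1/5)[ln|x-9| - ln|x-4|] + C

Answer: (1/5)·ln|(x-9)/(x-4)| + C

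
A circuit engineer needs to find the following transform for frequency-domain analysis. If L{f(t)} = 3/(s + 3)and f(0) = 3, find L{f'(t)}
L{f'(t)} = s·F(s) - f(0) = 3s/(s + 3) - 3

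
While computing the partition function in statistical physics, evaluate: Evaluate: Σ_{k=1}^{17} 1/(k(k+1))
Partial fractions: 1/(k(k+1))=1/k - 1/(k+1)
Telescoping sum: 1(1-1/18)=1·17/18

Answer: 17/18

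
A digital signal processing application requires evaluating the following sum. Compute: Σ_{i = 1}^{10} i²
Using formula: Σ i^2 = n(n+1)(2n+1)/6 = 10·11·21/6 = 385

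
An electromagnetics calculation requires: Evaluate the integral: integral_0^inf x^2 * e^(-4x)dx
This is a Gamma integral. Substitute u=4x (du=4 dx):
integral_0^inf x^2 * e^(-4x) dx=(1/4^3) integral_0^inf u^2 * e^(-u) du
=Gamma(3)/4^3=2!/4^3=2/64

Answer: 1/32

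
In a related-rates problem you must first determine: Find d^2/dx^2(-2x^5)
Apply power rule 2 times:
d^1: -10x^4
d^2: -40x^3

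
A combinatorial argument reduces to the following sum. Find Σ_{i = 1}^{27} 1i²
= 1·n(n + 1)(2n + 1)/6 = 1·27·28·55/6 = 6930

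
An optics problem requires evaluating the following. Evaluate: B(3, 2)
B(x,y) = Γ(x)Γ(y)/Γ(x + y) = (x-1)!(y-1)!/(x + y-1)!
B(3,2) = 2!·1!/4! = 1/12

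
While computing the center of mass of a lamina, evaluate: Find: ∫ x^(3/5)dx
Power rule: ∫ x^(3/5) dx=x^(8/5)/(8/5) + C

Answer: (5/8)·x^(8/5) + C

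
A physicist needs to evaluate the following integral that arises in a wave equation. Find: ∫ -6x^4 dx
Using power rule: ∫ -6x^4 dx = -6/5 x^5 + C = (-6/5)x^5 + C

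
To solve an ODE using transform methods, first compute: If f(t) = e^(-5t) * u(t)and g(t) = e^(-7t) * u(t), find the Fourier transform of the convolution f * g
By the convolution theorem: F{f*g}=F(omega)*G(omega)
F(omega)=1/(5 + j*omega), G(omega)=1/(7 + j*omega)
F{f*g}=1/((5 + j*omega)(7 + j*omega))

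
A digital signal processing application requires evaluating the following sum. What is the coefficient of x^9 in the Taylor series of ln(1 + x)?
ln(1+x)=Σ (-1)^(n+1) x^n/n
Coefficient of x^9=(-1)^10/9=1/9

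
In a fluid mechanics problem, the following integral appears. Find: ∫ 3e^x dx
Since d/dx[e^x]=+e^x, we get 3e^x+C

Answer: 3e^x+C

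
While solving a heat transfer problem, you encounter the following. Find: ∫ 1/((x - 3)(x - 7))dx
Partial fractions: 1/((x-3)(x-7)) = A/(x-3) + B/(x-7)
A = -1/4, B = 1/4
∫ [-1/4· 1/(x-3) + 1/4· 1/(x-7)] dx
= (1/4)[ln|x-7| - ln|x-3|] + C

Answer: (1/4)·ln|(x-7)/(x-3)| + C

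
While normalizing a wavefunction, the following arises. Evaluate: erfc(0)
erfc(x)=1 - erf(x); erfc(0)=1 - erf(0)=1-0=1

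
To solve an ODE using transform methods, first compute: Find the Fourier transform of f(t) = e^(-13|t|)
Using the standard pair: F{e^(-a|t|)}=2a/(a^2 + omega^2)
With a=13: F(omega)=26/(169 + omega^2)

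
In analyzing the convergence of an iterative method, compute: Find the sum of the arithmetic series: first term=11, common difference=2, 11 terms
Last term: a_n=11 + (11 - 1)·2=31
Sum=n(a_1 + a_n)/2=11(11 + 31)/2=231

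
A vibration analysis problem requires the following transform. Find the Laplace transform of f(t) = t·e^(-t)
L{t·e^(at)} = 1/(s-a)²
L{t·e^(-t)} = 1/(s+1)²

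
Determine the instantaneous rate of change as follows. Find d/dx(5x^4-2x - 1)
Power rule: d/dx(ax^n) = n·a·x^(n-1)
Term by term: 20·x^3 - 2

Answer: 20x^3 - 2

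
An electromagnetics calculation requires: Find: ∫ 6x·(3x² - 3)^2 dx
Let u=3x² - 3, du=6x dx
∫ u^2 du=u^3/3+C

Answer: (3x² - 3)^3/3+C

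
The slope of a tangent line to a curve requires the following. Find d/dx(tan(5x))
Chain rule: d/dx[tan(u)] = sec²(u)·u' where u = 5x
u' = 5

Answer: 5·sec²(5x)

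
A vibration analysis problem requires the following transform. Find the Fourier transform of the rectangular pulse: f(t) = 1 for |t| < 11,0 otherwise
F(omega) = integral from -11 to 11 of e^(-j*omega*t) dt
= 2*sin(11*omega)/omega = 22*sinc(11*omega/pi)

Answer: 2*sin(11*omega)/omega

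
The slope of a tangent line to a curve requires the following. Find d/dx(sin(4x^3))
Chain rule: d/dx[sin(u)]=cos(u)·u' where u=4x^3
u'=12x^2

Answer: 12x^2·cos(4x^3)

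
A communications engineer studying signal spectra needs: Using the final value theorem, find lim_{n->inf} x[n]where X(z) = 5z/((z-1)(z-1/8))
Final value theorem: lim x[n]=lim_{z->1} (z-1)*X(z)
(z-1)*X(z)=5z/(z-1/8)
As z->1: 5/(1 - 1/8)=5/(7/8)=40/7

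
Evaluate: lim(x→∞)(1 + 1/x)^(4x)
Rewrite as [(1+1/x)^x]^4.
lim(1+1/x)^x=e^1, so limit=(e^1)^4=e^4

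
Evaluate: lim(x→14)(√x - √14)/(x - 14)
Multiply by conjugate (√x + √14)/(√x + √14):
=(x - 14)/((x - 14)(√x + √14))=1/(√x + √14)
As x → 14: 1/(2√14)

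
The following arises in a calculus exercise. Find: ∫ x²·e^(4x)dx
Integration by parts twice:
First: u = x², dv = e^(4x) dx => x²e^(4x)/4 - (2/4)∫ xe^(4x) dx
Second (∫ xe^(4x) dx): xe^(4x)/4 - e^(4x)/16
Combining: e^(4x)(x²/4 - 2x/16 + 2/64) + C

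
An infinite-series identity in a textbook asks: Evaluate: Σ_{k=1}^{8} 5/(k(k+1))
Partial fractions: 5/(k(k + 1)) = 5/k - 5/(k + 1)
Telescoping sum: 5(1 - 1/9) = 5·8/9

Answer: 40/9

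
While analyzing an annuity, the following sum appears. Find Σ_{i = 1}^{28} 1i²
= 1·n(n+1)(2n+1)/6 = 1·28·29·57/6 = 7714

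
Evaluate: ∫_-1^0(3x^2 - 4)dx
Step 1: Find antiderivative F(x)=x^3-4x
Step 2: F(0) - F(-1)=0 - (3)=-3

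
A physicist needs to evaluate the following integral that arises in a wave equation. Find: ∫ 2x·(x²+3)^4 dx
Let u=x² + 3, du=2x dx
∫ u^4 du=u^5/5 + C

Answer: (x² + 3)^5/5 + C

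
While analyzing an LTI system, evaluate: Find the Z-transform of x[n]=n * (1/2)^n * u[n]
Using the property Z{n*a^n*u[n]}=az/(z-a)^2
With a=1/2: X(z)=(1/2)z/(z - 1/2)^2, |z| > 1/2

Answer: (1/2)z/(z - 1/2)^2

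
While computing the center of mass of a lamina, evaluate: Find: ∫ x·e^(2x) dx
Integration by parts: u = x, dv = e^(2x) dx
du = dx, v = e^(2x)/2
= x·e^(2x)/2 - ∫ e^(2x)/2 dx
= x·e^(2x)/2 - e^(2x)/4+C

Answer: e^(2x)(x/2-1/4)+C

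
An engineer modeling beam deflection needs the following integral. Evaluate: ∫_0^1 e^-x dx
Antiderivative: -e^-x
Evaluate: -(e^-1 - 1)

Answer: (e^-1 - 1)/(-1)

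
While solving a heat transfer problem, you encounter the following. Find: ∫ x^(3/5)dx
Power rule: ∫ x^(3/5) dx=x^(8/5)/(8/5) + C

Answer: (5/8)·x^(8/5) + C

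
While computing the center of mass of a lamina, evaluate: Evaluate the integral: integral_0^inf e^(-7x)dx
integral_0^inf e^(-7x) dx=[-1/7 * e^(-7x)]_0^inf
=0 - (-1/7)=1/7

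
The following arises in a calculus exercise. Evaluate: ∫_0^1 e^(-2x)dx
Antiderivative: (1/(-2))e^(-2x)
Evaluate: (1/(-2))(e^-2 - 1)

Answer: (e^-2 - 1)/(-2)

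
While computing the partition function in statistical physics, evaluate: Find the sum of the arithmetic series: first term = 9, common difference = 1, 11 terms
Last term: a_n = 9+(11-1)·1 = 19
Sum = n(a_1+a_n)/2 = 11(9+19)/2 = 154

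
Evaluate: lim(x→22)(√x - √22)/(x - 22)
Multiply by conjugate (√x+√22)/(√x+√22):
=(x - 22)/((x - 22)(√x+√22))=1/(√x+√22)
As x → 22: 1/(2√22)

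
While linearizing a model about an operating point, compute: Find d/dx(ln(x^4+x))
Chain rule: d/dx[ln(u)]=u'/u where u=x^4 + x
u'=4x^3 + 1

Answer: (4x^3 + 1)/(x^4 + x)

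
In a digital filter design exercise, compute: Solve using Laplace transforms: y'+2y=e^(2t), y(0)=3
Take L: sY - 3+2Y = 1/(s-2)
Y(s+2) = 1/(s-2)+3
Y = 1/((s-2)(s+2))+3/(s+2)
Partial fractions: 1/((s-2)(s+2)) = (1/4)/(s-2) - (1/4)/(s+2)
So Y = (1/4)/(s-2)+(11/4)/(s+2)
Inverse Laplace transform (L^(-1){1/(s-2)} = e^(2t), L^(-1){1/(s+2)} = e^(-2t)):

Answer: y(t) = (1/4)·e^(2t)+(11/4)·e^(-2t)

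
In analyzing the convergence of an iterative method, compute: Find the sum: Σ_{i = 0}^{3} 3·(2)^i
Geometric series: S = a(1 - r^n)/(1 - r)
a = 3, r = 2, n = 4
S = 3(1-16)/-1 = 45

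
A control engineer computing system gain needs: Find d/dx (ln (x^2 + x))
Chain rule: d/dx[ln(u)]=u'/u where u=x^2 + x
u'=2x + 1

Answer: (2x + 1)/(x^2 + x)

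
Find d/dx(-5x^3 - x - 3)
Power rule: d/dx(ax^n)=n·a·x^(n-1)
Term by term: -15·x^2-1

Answer: -15x^2-1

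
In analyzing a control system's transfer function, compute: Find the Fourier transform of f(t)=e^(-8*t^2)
The Fourier transform of a Gaussian e^(-a * t^2) is sqrt(pi/a) * e^(-omega^2/(4a)).
With a=8: F(omega)=sqrt(pi/8) * e^(-omega^2/32)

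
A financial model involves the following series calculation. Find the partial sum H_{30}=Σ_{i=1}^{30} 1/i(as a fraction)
H_30=1 + 1/2 + 1/3 + ... + 1/30
=9304682830147/2329089562800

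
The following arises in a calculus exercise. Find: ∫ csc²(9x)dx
Since d/dx[-cot(9x)]=9csc²(9x), integral=-cot(9x)/9 + C

Answer: (-1/9)cot(9x) + C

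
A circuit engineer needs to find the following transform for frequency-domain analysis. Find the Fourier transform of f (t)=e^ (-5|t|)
Using the standard pair: F{e^(-a|t|)}=2a/(a^2 + omega^2)
With a=5: F(omega)=10/(25 + omega^2)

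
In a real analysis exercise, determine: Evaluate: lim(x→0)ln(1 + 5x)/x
L'Hôpital (0/0): lim 5/(1 + 5x) / 1 = 5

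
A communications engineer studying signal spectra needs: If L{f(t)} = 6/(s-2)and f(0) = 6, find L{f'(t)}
L{f'(t)}=s·F(s) - f(0)=6s/(s-2) - 6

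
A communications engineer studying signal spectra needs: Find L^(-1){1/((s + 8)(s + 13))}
Partial fractions: 1/((s + 8)(s + 13)) = A/(s + 8) + B/(s + 13)
Cover-up: A = 1/(s + 13)|_{s = -8} = 1/5; B = 1/(s + 8)|_{s = -13} = -1/5
L^(-1) = (1/5)e^(-8t) - (1/5)e^(-13t)

Answer: (1/5)(e^(-8t) - e^(-13t))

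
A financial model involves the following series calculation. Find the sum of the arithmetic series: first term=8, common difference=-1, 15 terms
Last term: a_n = 8 + (15 - 1)·-1 = -6
Sum = n(a_1 + a_n)/2 = 15(8 + (-6))/2 = 15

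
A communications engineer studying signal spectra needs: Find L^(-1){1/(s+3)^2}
L^(-1){1/(s-a)^n}=t^(n-1)·e^(at)/(n-1)!
Here a=-3, n=2: t^1·e^(-3t)/1

Answer: t·e^(-3t)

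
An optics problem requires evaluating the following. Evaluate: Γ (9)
Γ(n)=(n-1)! for positive integers
Γ(9)=8!=40320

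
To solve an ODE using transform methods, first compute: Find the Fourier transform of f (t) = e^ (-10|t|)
Using the standard pair: F{e^(-a|t|)}=2a/(a^2+omega^2)
With a=10: F(omega)=20/(100+omega^2)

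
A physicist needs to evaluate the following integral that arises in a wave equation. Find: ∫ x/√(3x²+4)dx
Let u=3x² + 4, du=6x dx
∫ (1/6)·u^(-1/2) du=√u/3 + C

Answer: √(3x² + 4)/3 + C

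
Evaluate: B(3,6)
B(x,y) = Γ(x)Γ(y)/Γ(x + y) = (x-1)!(y-1)!/(x + y-1)!
B(3,6) = 2!·5!/8! = 1/168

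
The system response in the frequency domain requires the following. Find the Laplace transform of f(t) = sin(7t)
L{sin(wt)} = w/(s² + w²)
L{sin(7t)} = 7/(s² + 49)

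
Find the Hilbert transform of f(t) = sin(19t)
The Hilbert transform shifts each frequency component by -pi/2.
H{sin(wt)}=-cos(wt)
With w=19: H{sin(19t)}=-cos(19t)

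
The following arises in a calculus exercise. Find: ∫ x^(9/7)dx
Power rule: ∫ x^(9/7) dx = x^(16/7)/(16/7) + C

Answer: (7/16)·x^(16/7) + C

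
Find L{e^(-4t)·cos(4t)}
First shifting: L{e^(at)f(t)} = F(s-a)
L{cos(4t)} = s/(s²+16)
Shift: (s+4)/((s+4)²+16)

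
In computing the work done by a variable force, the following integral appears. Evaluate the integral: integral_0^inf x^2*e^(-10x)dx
This is a Gamma integral. Substitute u=10x (du=10 dx):
integral_0^inf x^2*e^(-10x) dx=(1/10^3) integral_0^inf u^2*e^(-u) du
=Gamma(3)/10^3=2!/10^3=2/1000

Answer: 1/500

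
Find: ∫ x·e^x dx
Integration by parts: u = x, dv = e^x dx
du = dx, v = e^x
= x·e^x - ∫ e^x dx
= x·e^x - e^x + C

Answer: e^x(x - 1) + C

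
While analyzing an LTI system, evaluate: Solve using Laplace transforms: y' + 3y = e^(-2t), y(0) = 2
Take L: sY - 2+3Y=1/(s+2)
Y(s+3)=1/(s+2)+2
Y=1/((s+2)(s+3))+2/(s+3)
Partial fractions: 1/((s+2)(s+3))=1/(s+2)-1/(s+3)
So Y=1/(s+2)+1/(s+3)
Inverse Laplace transform (L^(-1){1/(s+2)}=e^(-2t), L^(-1){1/(s+3)}=e^(-3t)):

Answer: y(t)=1·e^(-2t)+e^(-3t)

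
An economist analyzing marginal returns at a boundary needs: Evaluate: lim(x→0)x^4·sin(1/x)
Squeeze theorem: -|x^4| ≤ x^4·sin(1/x) ≤ |x^4|
Since x^4 → 0 as x → 0, by squeeze theorem the limit is 0

Answer: 0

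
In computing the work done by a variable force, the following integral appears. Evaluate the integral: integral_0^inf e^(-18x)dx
integral_0^inf e^(-18x) dx = [-1/18 * e^(-18x)]_0^inf
= 0 - (-1/18) = 1/18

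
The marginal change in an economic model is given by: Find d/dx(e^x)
Chain rule: d/dx[e^u] = e^u · u' where u = x
u' = 1

Answer: 1·e^x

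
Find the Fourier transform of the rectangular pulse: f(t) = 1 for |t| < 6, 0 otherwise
F(omega)=integral from -6 to 6 of e^(-j*omega*t) dt
=2*sin(6*omega)/omega=12*sinc(6*omega/pi)

Answer: 2*sin(6*omega)/omega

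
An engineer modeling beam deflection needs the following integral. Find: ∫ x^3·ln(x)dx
By parts: u=ln(x), dv=x^3 dx
du=1/x dx, v=x^4/4
=x^4·ln(x)/4 - ∫ x^3/4 dx
=x^4·ln(x)/4 - x^4/16+C

Answer: x^4(ln(x)/4-1/16)+C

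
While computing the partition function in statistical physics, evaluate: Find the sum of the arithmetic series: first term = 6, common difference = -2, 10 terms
Last term: a_n=6 + (10 - 1)·-2=-12
Sum=n(a_1 + a_n)/2=10(6 + (-12))/2=-30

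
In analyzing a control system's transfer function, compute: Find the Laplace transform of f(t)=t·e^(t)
L{t·e^(at)}=1/(s-a)²
L{t·e^(t)}=1/(s-1)²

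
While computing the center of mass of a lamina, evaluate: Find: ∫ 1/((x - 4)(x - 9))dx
Partial fractions: 1/((x-4)(x-9)) = A/(x-4)+B/(x-9)
A = -1/5, B = 1/5
∫ [-1/5· 1/(x-4)+1/5· 1/(x-9)] dx
= (1/5)[ln|x-9| - ln|x-4|]+C

Answer: (1/5)·ln|(x-9)/(x-4)|+C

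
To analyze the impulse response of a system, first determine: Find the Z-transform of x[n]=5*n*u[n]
Z{n * u[n]} = z/(z-1)^2
By linearity: Z{5 * n * u[n]} = 5z/(z-1)^2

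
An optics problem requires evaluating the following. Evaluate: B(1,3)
B(x,y)=Γ(x)Γ(y)/Γ(x + y)=(x-1)!(y-1)!/(x + y-1)!
B(1,3)=0!·2!/3!=1/3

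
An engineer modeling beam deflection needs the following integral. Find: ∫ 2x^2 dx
Using power rule: ∫ 2x^2 dx = 2/3 x^3 + C = (2/3)x^3 + C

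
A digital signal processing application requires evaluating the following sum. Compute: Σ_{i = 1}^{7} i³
Using formula: Σ i^3=[n(n + 1)/2]²=[7·8/2]²=784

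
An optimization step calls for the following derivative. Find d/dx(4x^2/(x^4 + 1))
Quotient rule: (f/g)' = (f'g - fg')/g²
f = 4x^2, f' = 8x
g = x^4+1, g' = 4x^3

Answer: (8x·(x^4+1)-16x^5)/(x^4+1)²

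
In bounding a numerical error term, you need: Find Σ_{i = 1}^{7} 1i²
= 1·n(n + 1)(2n + 1)/6 = 1·7·8·15/6 = 140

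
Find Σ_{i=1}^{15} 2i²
= 2·n(n+1)(2n+1)/6 = 2·15·16·31/6 = 2480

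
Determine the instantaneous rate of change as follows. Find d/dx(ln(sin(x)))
Chain rule: d/dx[ln(u)] = u'/u where u = sin(x)
u' = cos(x)

Answer: (cos(x))/(sin(x))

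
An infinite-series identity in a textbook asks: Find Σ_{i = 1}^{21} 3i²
=3·n(n+1)(2n+1)/6=3·21·22·43/6=9933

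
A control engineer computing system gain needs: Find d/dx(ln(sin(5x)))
Chain rule: d/dx[ln(u)]=u'/u where u=sin(5x)
u'=5cos(5x)

Answer: (5cos(5x))/(sin(5x))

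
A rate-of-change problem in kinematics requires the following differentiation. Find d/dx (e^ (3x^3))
Chain rule: d/dx[e^u]=e^u · u' where u=3x^3
u'=9x^2

Answer: 9x^2·e^(3x^3)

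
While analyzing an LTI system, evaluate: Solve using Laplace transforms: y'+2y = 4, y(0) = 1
Take L of both sides: sY(s)-1+2Y(s)=4/s
Y(s)(s+2)=4/s+1
Y(s)=4/(s(s+2))+1/(s+2)
Partial fractions: 4/(s(s+2))=2/s - 2/(s+2)
So Y(s)=2/s - 1/(s+2)
Inverse transform (L^(-1){1/s}=1, L^(-1){1/(s+2)}=e^(-2t)):

Answer: y(t)=2 - e^(-2t)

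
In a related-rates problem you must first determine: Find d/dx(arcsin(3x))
d/dx[arcsin(u)]=u'/√(1-u²), u=3x, u'=3

Answer: 3/√(1-9x²)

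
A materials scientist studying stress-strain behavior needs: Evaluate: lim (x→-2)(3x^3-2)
Polynomial is continuous, so substitute x = -2:
3·(-2)^3-2 = -26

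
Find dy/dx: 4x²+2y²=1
Differentiate: 8x + 4y·(dy/dx)=0
dy/dx=-8x/(4y)=-2·(x/y)

Answer: dy/dx=-2·(x/y)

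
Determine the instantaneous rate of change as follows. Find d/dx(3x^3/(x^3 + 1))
Quotient rule: (f/g)' = (f'g - fg')/g²
f = 3x^3, f' = 9x^2
g = x^3 + 1, g' = 3x^2

Answer: (9x^2·(x^3 + 1) - 9x^5)/(x^3 + 1)²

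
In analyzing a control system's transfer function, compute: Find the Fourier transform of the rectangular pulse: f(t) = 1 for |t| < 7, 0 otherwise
F(omega) = integral from -7 to 7 of e^(-j*omega*t) dt
= 2*sin(7*omega)/omega = 14*sinc(7*omega/pi)

Answer: 2*sin(7*omega)/omega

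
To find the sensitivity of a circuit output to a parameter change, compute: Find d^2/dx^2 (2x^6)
Apply power rule 2 times:
d^1: 12x^5
d^2: 60x^4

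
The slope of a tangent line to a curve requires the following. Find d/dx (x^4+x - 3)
Power rule: d/dx(ax^n) = n·a·x^(n-1)
Term by term: 4·x^3 + 1

Answer: 4x^3 + 1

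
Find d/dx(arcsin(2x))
d/dx[arcsin(u)]=u'/√(1-u²), u=2x, u'=2

Answer: 2/√(1-4x²)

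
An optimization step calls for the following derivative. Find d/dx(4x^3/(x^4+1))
Quotient rule: (f/g)' = (f'g - fg')/g²
f = 4x^3, f' = 12x^2
g = x^4+1, g' = 4x^3

Answer: (12x^2·(x^4+1)-16x^6)/(x^4+1)²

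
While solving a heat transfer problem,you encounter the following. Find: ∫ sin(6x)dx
Using substitution u = 6x: ∫ sin(u) du/6 = -cos(u)/6 + C

Answer: (-1/6)cos(6x) + C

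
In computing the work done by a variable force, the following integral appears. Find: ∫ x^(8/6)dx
Power rule: ∫ x^(4/3) dx = x^(7/3)/(7/3)+C

Answer: (3/7)·x^(7/3)+C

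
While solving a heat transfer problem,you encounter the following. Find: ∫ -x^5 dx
Using power rule: ∫ -x^5 dx = -1/6 x^6 + C = (-1/6)x^6 + C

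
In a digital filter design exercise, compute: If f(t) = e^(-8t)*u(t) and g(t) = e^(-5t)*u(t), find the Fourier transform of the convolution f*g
By the convolution theorem: F{f*g} = F(omega)*G(omega)
F(omega) = 1/(8 + j*omega), G(omega) = 1/(5 + j*omega)
F{f*g} = 1/((8 + j*omega)(5 + j*omega))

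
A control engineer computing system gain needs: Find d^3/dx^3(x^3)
Apply power rule 3 times:
d^1: 3x^2
d^2: 6x
d^3: 6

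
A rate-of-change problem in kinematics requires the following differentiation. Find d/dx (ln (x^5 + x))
Chain rule: d/dx[ln(u)]=u'/u where u=x^5 + x
u'=5x^4 + 1

Answer: (5x^4 + 1)/(x^5 + x)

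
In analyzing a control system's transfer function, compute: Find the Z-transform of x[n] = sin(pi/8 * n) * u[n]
Z{sin(w0 * n) * u[n]} = z * sin(w0)/(z^2-2z * cos(w0)+1)
With w0 = pi/8: X(z) = z * sin(pi/8)/(z^2-2z * cos(pi/8)+1)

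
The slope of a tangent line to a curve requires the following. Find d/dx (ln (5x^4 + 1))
Chain rule: d/dx[ln(u)] = u'/u where u = 5x^4+1
u' = 20x^3

Answer: (20x^3)/(5x^4+1)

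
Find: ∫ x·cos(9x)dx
By parts: u=x, dv=cos(9x) dx
du=dx, v=sin(9x)/9
=x·sin(9x)/9+cos(9x)/9²+C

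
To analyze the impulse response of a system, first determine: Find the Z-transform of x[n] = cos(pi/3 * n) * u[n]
Z{cos(w0*n)*u[n]} = z(z - cos(w0))/(z^2-2z*cos(w0)+1)
With w0 = pi/3: X(z) = z(z - cos(pi/3))/(z^2-2z*cos(pi/3)+1)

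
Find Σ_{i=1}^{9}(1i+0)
=1·Σ i + 0·9=1·45 + 0=45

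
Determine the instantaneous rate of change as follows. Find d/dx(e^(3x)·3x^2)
Product rule: (fg)' = f'g + fg'
f = e^(3x), f' = 3·e^(3x)
g = 3x^2, g' = 6x

Answer: 9·e^(3x)·x^2 + 6·e^(3x)·x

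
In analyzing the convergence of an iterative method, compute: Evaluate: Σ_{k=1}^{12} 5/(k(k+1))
Partial fractions: 5/(k(k + 1)) = 5/k - 5/(k + 1)
Telescoping sum: 5(1 - 1/13) = 5·12/13

Answer: 60/13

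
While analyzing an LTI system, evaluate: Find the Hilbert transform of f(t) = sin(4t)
The Hilbert transform shifts each frequency component by -pi/2.
H{sin(wt)}=-cos(wt)
With w=4: H{sin(4t)}=-cos(4t)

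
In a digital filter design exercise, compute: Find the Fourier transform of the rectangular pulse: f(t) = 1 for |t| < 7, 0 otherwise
F(omega)=integral from -7 to 7 of e^(-j*omega*t) dt
=2*sin(7*omega)/omega=14*sinc(7*omega/pi)

Answer: 2*sin(7*omega)/omega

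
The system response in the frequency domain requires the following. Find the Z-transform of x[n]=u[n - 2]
Using the time-shift property: Z{u[n-2]} = z^(-2) * z/(z-1)
= z^(-1)/(z-1)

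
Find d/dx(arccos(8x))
d/dx[arccos(u)] = -u'/√(1-u²), u = 8x, u' = 8

Answer: -8/√(1-64x²)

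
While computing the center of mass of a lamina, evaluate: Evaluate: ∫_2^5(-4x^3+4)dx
Step 1: Find antiderivative F(x)=-x^4 + 4x
Step 2: F(5) - F(2)=-605 - (-8)=-597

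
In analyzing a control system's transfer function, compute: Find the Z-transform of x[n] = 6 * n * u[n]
Z{n*u[n]}=z/(z-1)^2
By linearity: Z{6*n*u[n]}=6z/(z-1)^2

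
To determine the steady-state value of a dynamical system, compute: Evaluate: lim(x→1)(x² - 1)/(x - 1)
Factor: (x² - 1)=(x-1)(x + 1)
Cancel (x-1): lim(x→1) (x + 1)=2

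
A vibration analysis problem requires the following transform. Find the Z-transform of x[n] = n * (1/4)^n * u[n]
Using the property Z{n*a^n*u[n]}=az/(z-a)^2
With a=1/4: X(z)=(1/4)z/(z - 1/4)^2, |z| > 1/4

Answer: (1/4)z/(z - 1/4)^2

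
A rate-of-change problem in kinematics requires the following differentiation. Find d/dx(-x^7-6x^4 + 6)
Power rule: d/dx(ax^n) = n·a·x^(n-1)
Term by term: -7·x^6-24·x^3

Answer: -7x^6-24x^3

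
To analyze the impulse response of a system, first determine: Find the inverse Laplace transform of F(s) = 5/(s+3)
L^(-1){5/(s-a)}=c·e^(at)
Here a=-3, c=5

Answer: 5e^(-3t)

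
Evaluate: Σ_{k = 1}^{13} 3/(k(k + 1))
Partial fractions: 3/(k(k + 1))=3/k - 3/(k + 1)
Telescoping sum: 3(1 - 1/14)=3·13/14

Answer: 39/14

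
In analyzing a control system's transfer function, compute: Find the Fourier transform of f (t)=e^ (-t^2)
The Fourier transform of a Gaussian e^(-t^2) is sqrt(pi) * e^(-omega^2/4).
With a = 1: F(omega) = sqrt(pi) * e^(-omega^2/4)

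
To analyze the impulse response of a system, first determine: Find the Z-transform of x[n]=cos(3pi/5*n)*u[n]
Z{cos(w0 * n) * u[n]}=z(z - cos(w0))/(z^2 - 2z * cos(w0) + 1)
With w0=3pi/5: X(z)=z(z - cos(3pi/5))/(z^2 - 2z * cos(3pi/5) + 1)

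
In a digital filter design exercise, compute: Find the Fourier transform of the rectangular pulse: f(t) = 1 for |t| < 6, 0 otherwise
F(omega)=integral from -6 to 6 of e^(-j*omega*t) dt
=2*sin(6*omega)/omega=12*sinc(6*omega/pi)

Answer: 2*sin(6*omega)/omega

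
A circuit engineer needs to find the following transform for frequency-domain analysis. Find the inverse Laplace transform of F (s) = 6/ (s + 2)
L^(-1){6/(s-a)}=c·e^(at)
Here a=-2, c=6

Answer: 6e^(-2t)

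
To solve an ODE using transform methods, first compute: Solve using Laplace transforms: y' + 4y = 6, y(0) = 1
Take L of both sides: sY(s) - 1 + 4Y(s) = 6/s
Y(s)(s + 4) = 6/s + 1
Y(s) = 6/(s(s + 4)) + 1/(s + 4)
Partial fractions: 6/(s(s + 4)) = (3/2)/s - (3/2)/(s + 4)
So Y(s) = (3/2)/s - (1/2)/(s + 4)
Inverse transform (L^(-1){1/s} = 1, L^(-1){1/(s + 4)} = e^(-4t)):

Answer: y(t) = 3/2 - (1/2)·e^(-4t)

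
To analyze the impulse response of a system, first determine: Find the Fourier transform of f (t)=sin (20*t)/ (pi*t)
sin(W*t)/(pi*t)=(W/pi)*sinc(W*t/pi) is the impulse response of the ideal low-pass filter with cutoff W (here W=20).
Its Fourier transform is a rectangular function:
F(omega)=1 for |omega| < 20, 0 otherwise

Answer: rect(omega/40) [i.e., 1 for |omega| < 20, 0 otherwise]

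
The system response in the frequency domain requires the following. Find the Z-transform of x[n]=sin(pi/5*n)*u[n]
Z{sin(w0*n)*u[n]} = z*sin(w0)/(z^2-2z*cos(w0)+1)
With w0 = pi/5: X(z) = z*sin(pi/5)/(z^2-2z*cos(pi/5)+1)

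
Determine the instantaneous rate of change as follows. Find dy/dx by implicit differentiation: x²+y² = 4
Differentiate both sides: 2x+2y·(dy/dx) = 0
Solve: dy/dx = -2x/(2y) = -x/y

Answer: dy/dx = -x/y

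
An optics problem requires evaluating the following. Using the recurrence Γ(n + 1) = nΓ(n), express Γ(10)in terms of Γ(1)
Γ(10) = 9Γ(9) = 9·8Γ(8) = ... = 9!·Γ(1) = 362880·Γ(1)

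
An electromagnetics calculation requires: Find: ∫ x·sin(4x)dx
By parts: u=x, dv=sin(4x) dx
du=dx, v=-cos(4x)/4
=-x·cos(4x)/4+sin(4x)/4²+C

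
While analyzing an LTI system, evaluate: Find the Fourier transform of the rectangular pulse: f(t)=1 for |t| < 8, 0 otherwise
F(omega) = integral from -8 to 8 of e^(-j * omega * t) dt
= 2 * sin(8 * omega)/omega = 16 * sinc(8 * omega/pi)

Answer: 2 * sin(8 * omega)/omega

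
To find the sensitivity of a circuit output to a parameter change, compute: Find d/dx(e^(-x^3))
Chain rule: d/dx[e^u]=e^u · u' where u=-x^3
u'=-3x^2

Answer: -3x^2·e^(-x^3)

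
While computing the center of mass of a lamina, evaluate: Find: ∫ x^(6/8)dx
Power rule: ∫ x^(3/4) dx = x^(7/4)/(7/4)+C

Answer: (4/7)·x^(7/4)+C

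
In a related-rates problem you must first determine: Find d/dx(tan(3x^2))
Chain rule: d/dx[tan(u)] = sec²(u)·u' where u = 3x^2
u' = 6x

Answer: 6x·sec²(3x^2)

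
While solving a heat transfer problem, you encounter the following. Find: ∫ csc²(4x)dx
Since d/dx[-cot(4x)]=4csc²(4x), integral=-cot(4x)/4 + C

Answer: (-1/4)cot(4x) + C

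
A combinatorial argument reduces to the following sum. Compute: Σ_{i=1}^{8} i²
Using formula: Σ i^2 = n(n+1)(2n+1)/6 = 8·9·17/6 = 204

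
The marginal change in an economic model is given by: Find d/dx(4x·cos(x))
Product rule: (fg)' = f'g+fg'
f = 4x, f' = 4
g = cos(x), g' = -sin(x)

Answer: 4·cos(x)-4x·sin(x)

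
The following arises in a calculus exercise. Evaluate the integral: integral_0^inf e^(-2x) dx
integral_0^inf e^(-2x) dx=[-1/2*e^(-2x)]_0^inf
=0 - (-1/2)=1/2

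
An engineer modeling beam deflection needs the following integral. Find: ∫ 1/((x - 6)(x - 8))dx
Partial fractions: 1/((x-6)(x-8)) = A/(x-6) + B/(x-8)
A = -1/2, B = 1/2
∫ [-1/2· 1/(x-6) + 1/2· 1/(x-8)] dx
= (1/2)[ln|x-8| - ln|x-6|] + C

Answer: (1/2)·ln|(x-8)/(x-6)| + C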